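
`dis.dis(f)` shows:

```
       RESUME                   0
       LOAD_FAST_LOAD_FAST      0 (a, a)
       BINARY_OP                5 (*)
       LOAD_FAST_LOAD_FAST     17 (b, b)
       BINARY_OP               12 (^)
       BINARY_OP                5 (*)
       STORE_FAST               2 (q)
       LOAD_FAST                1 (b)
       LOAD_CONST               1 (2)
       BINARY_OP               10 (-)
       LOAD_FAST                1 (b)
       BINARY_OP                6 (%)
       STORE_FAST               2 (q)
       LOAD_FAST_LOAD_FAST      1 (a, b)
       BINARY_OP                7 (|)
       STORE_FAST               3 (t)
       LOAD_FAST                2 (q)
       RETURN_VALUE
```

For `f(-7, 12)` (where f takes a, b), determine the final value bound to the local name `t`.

LOAD_FAST_LOAD_FAST a,a → push -7,-7. Stack: [-7, -7]
BINARY_OP * → -7 * -7 = 49. Stack: [49]
LOAD_FAST_LOAD_FAST b,b → push 12,12. Stack: [49, 12, 12]
BINARY_OP ^ → 12 ^ 12 = 0. Stack: [49, 0]
BINARY_OP * → 49 * 0 = 0. Stack: [0]
STORE_FAST q → q=0. Stack: []
LOAD_FAST b → push 12. Stack: [12]
LOAD_CONST → push 2. Stack: [12, 2]
BINARY_OP - → 12 - 2 = 10. Stack: [10]
LOAD_FAST b → push 12. Stack: [10, 12]
BINARY_OP % → 10 % 12 = 10. Stack: [10]
STORE_FAST q → q=10. Stack: []
LOAD_FAST_LOAD_FAST a,b → push -7,12. Stack: [-7, 12]
BINARY_OP | → -7 | 12 = -3. Stack: [-3]
STORE_FAST t → t=-3. Stack: []
LOAD_FAST q → push 10. Stack: [10]
RETURN_VALUE → return 10.

-3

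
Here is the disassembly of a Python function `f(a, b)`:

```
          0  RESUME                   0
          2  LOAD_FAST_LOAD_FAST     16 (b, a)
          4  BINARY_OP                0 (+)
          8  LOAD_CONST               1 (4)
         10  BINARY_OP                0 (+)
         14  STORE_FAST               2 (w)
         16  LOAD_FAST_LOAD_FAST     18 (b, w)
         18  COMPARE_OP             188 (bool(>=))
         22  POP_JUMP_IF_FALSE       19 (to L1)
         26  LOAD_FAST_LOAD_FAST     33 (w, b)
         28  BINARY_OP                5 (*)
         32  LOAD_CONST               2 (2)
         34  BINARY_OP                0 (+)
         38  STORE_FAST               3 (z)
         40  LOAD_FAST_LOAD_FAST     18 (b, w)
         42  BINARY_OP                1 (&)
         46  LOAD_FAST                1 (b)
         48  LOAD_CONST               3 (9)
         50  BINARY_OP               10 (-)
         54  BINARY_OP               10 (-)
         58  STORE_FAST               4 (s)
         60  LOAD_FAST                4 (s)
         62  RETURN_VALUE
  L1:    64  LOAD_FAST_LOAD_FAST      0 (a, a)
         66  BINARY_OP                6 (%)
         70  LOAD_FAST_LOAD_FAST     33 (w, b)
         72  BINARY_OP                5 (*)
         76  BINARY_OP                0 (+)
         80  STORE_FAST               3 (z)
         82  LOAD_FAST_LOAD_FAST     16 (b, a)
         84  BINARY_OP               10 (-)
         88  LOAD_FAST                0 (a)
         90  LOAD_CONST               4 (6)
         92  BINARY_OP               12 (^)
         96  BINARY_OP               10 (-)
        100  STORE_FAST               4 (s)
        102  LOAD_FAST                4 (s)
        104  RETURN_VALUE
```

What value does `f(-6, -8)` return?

1

LOAD_FAST_LOAD_FAST b,a → push -8,-6. Stack: [-8, -6]
BINARY_OP + → -8 + -6 = -14. Stack: [-14]
LOAD_CONST → push 4. Stack: [-14, 4]
BINARY_OP + → -14 + 4 = -10. Stack: [-10]
STORE_FAST w → w=-10. Stack: []
LOAD_FAST_LOAD_FAST b,w → push -8,-10. Stack: [-8, -10]
COMPARE_OP bool(>=) → -8 vs -10 = True. Stack: [True]
POP_JUMP_IF_FALSE → pop True; no jump. Stack: []
LOAD_FAST_LOAD_FAST w,b → push -10,-8. Stack: [-10, -8]
BINARY_OP * → -10 * -8 = 80. Stack: [80]
LOAD_CONST → push 2. Stack: [80, 2]
BINARY_OP + → 80 + 2 = 82. Stack: [82]
STORE_FAST z → z=82. Stack: []
LOAD_FAST_LOAD_FAST b,w → push -8,-10. Stack: [-8, -10]
BINARY_OP & → -8 & -10 = -16. Stack: [-16]
LOAD_FAST b → push -8. Stack: [-16, -8]
LOAD_CONST → push 9. Stack: [-16, -8, 9]
BINARY_OP - → -8 - 9 = -17. Stack: [-16, -17]
BINARY_OP - → -16 - -17 = 1. Stack: [1]
STORE_FAST s → s=1. Stack: []
LOAD_FAST s → push 1. Stack: [1]
RETURN_VALUE → return 1.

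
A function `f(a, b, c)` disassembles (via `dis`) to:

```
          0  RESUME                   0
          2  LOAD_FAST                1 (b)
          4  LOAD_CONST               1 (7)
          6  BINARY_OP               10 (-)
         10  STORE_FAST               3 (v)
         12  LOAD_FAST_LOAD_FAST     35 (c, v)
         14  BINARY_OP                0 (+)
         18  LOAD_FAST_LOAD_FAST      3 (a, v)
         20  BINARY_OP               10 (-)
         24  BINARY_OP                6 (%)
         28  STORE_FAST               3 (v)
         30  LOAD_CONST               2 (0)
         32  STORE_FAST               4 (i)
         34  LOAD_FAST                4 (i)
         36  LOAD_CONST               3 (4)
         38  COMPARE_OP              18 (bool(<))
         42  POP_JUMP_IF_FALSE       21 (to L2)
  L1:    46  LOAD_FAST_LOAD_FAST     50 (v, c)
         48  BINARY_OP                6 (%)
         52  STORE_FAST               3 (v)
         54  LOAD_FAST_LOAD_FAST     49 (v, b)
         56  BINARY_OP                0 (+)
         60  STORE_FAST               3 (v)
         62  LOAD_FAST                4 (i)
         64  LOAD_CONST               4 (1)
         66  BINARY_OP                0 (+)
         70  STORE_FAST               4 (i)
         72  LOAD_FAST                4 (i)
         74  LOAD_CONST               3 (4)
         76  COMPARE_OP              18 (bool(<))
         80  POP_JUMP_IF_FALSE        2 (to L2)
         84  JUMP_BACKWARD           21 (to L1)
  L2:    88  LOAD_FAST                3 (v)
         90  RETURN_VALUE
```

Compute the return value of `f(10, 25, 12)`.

26

LOAD_FAST b → push 25
LOAD_CONST → push 7
BINARY_OP - → 25 - 7 = 18
STORE_FAST v → v=18
LOAD_FAST_LOAD_FAST c,v → push 12,18
BINARY_OP + → 12 + 18 = 30
LOAD_FAST_LOAD_FAST a,v → push 10,18
BINARY_OP - → 10 - 18 = -8
BINARY_OP % → 30 % -8 = -2
STORE_FAST v → v=-2
LOAD_CONST → push 0
STORE_FAST i → i=0
LOAD_FAST i → push 0
LOAD_CONST → push 4
COMPARE_OP bool(<) → 0 vs 4 = True
POP_JUMP_IF_FALSE → pop True; no jump
LOAD_FAST_LOAD_FAST v,c → push -2,12
BINARY_OP % → -2 % 12 = 10
STORE_FAST v → v=10
LOAD_FAST_LOAD_FAST v,b → push 10,25
BINARY_OP + → 10 + 25 = 35
STORE_FAST v → v=35
LOAD_FAST i → push 0
LOAD_CONST → push 1
BINARY_OP + → 0 + 1 = 1
STORE_FAST i → i=1
LOAD_FAST i → push 1
LOAD_CONST → push 4
COMPARE_OP bool(<) → 1 vs 4 = True
POP_JUMP_IF_FALSE → pop True; no jump
LOAD_FAST_LOAD_FAST v,c → push 35,12
BINARY_OP % → 35 % 12 = 11
STORE_FAST v → v=11
LOAD_FAST_LOAD_FAST v,b → push 11,25
BINARY_OP + → 11 + 25 = 36
STORE_FAST v → v=36
LOAD_FAST i → push 1
LOAD_CONST → push 1
BINARY_OP + → 1 + 1 = 2
STORE_FAST i → i=2
LOAD_FAST i → push 2
LOAD_CONST → push 4
COMPARE_OP bool(<) → 2 vs 4 = True
POP_JUMP_IF_FALSE → pop True; no jump
LOAD_FAST_LOAD_FAST v,c → push 36,12
BINARY_OP % → 36 % 12 = 0
STORE_FAST v → v=0
LOAD_FAST_LOAD_FAST v,b → push 0,25
BINARY_OP + → 0 + 25 = 25
STORE_FAST v → v=25
LOAD_FAST i → push 2
LOAD_CONST → push 1
BINARY_OP + → 2 + 1 = 3
STORE_FAST i → i=3
LOAD_FAST i → push 3
LOAD_CONST → push 4
COMPARE_OP bool(<) → 3 vs 4 = True
POP_JUMP_IF_FALSE → pop True; no jump
LOAD_FAST_LOAD_FAST v,c → push 25,12
BINARY_OP % → 25 % 12 = 1
STORE_FAST v → v=1
LOAD_FAST_LOAD_FAST v,b → push 1,25
BINARY_OP + → 1 + 25 = 26
STORE_FAST v → v=26
LOAD_FAST i → push 3
LOAD_CONST → push 1
BINARY_OP + → 3 + 1 = 4
STORE_FAST i → i=4
LOAD_FAST i → push 4
LOAD_CONST → push 4
COMPARE_OP bool(<) → 4 vs 4 = False
POP_JUMP_IF_FALSE → pop False; jump
LOAD_FAST v → push 26
RETURN_VALUE → return 26.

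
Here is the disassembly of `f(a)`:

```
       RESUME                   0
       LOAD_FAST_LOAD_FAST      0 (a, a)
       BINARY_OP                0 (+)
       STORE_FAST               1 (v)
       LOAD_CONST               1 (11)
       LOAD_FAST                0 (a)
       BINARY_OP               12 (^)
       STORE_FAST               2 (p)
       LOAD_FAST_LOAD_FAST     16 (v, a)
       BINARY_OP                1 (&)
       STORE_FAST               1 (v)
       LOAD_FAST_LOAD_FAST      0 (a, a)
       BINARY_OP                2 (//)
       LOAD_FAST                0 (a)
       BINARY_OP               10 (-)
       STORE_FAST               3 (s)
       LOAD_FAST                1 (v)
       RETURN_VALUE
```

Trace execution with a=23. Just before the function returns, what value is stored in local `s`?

LOAD_FAST_LOAD_FAST a,a → push 23,23. Stack: [23, 23]
BINARY_OP + → 23 + 23 = 46. Stack: [46]
STORE_FAST v → v=46. Stack: []
LOAD_CONST → push 11. Stack: [11]
LOAD_FAST a → push 23. Stack: [11, 23]
BINARY_OP ^ → 11 ^ 23 = 28. Stack: [28]
STORE_FAST p → p=28. Stack: []
LOAD_FAST_LOAD_FAST v,a → push 46,23. Stack: [46, 23]
BINARY_OP & → 46 & 23 = 6. Stack: [6]
STORE_FAST v → v=6. Stack: []
LOAD_FAST_LOAD_FAST a,a → push 23,23. Stack: [23, 23]
BINARY_OP // → 23 // 23 = 1. Stack: [1]
LOAD_FAST a → push 23. Stack: [1, 23]
BINARY_OP - → 1 - 23 = -22. Stack: [-22]
STORE_FAST s → s=-22. Stack: []
LOAD_FAST v → push 6. Stack: [6]
RETURN_VALUE → return 6.

-22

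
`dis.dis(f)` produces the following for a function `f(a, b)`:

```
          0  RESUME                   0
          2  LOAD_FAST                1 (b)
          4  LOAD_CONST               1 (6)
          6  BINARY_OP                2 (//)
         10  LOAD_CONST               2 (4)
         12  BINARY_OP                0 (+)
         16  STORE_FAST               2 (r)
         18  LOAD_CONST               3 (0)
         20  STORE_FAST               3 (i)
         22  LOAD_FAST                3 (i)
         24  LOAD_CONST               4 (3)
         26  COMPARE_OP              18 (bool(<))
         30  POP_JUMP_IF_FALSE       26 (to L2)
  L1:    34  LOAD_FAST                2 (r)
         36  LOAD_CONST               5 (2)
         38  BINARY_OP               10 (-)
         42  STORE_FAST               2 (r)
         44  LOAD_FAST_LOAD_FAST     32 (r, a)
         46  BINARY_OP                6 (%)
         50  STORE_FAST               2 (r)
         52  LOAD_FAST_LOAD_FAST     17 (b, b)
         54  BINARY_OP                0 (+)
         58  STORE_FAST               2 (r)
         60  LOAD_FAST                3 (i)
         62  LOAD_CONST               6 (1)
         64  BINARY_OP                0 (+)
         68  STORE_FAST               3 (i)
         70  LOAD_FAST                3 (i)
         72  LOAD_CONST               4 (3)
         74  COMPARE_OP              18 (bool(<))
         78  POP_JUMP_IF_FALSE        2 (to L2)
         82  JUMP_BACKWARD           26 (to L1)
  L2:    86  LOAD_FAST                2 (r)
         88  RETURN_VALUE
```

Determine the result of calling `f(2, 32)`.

64

LOAD_FAST b → push 32
LOAD_CONST → push 6
BINARY_OP // → 32 // 6 = 5
LOAD_CONST → push 4
BINARY_OP + → 5 + 4 = 9
STORE_FAST r → r=9
LOAD_CONST → push 0
STORE_FAST i → i=0
LOAD_FAST i → push 0
LOAD_CONST → push 3
COMPARE_OP bool(<) → 0 vs 3 = True
POP_JUMP_IF_FALSE → pop True; no jump
LOAD_FAST r → push 9
LOAD_CONST → push 2
BINARY_OP - → 9 - 2 = 7
STORE_FAST r → r=7
LOAD_FAST_LOAD_FAST r,a → push 7,2
BINARY_OP % → 7 % 2 = 1
STORE_FAST r → r=1
LOAD_FAST_LOAD_FAST b,b → push 32,32
BINARY_OP + → 32 + 32 = 64
STORE_FAST r → r=64
LOAD_FAST i → push 0
LOAD_CONST → push 1
BINARY_OP + → 0 + 1 = 1
STORE_FAST i → i=1
LOAD_FAST i → push 1
LOAD_CONST → push 3
COMPARE_OP bool(<) → 1 vs 3 = True
POP_JUMP_IF_FALSE → pop True; no jump
LOAD_FAST r → push 64
LOAD_CONST → push 2
BINARY_OP - → 64 - 2 = 62
STORE_FAST r → r=62
LOAD_FAST_LOAD_FAST r,a → push 62,2
BINARY_OP % → 62 % 2 = 0
STORE_FAST r → r=0
LOAD_FAST_LOAD_FAST b,b → push 32,32
BINARY_OP + → 32 + 32 = 64
STORE_FAST r → r=64
LOAD_FAST i → push 1
LOAD_CONST → push 1
BINARY_OP + → 1 + 1 = 2
STORE_FAST i → i=2
LOAD_FAST i → push 2
LOAD_CONST → push 3
COMPARE_OP bool(<) → 2 vs 3 = True
POP_JUMP_IF_FALSE → pop True; no jump
LOAD_FAST r → push 64
LOAD_CONST → push 2
BINARY_OP - → 64 - 2 = 62
STORE_FAST r → r=62
LOAD_FAST_LOAD_FAST r,a → push 62,2
BINARY_OP % → 62 % 2 = 0
STORE_FAST r → r=0
LOAD_FAST_LOAD_FAST b,b → push 32,32
BINARY_OP + → 32 + 32 = 64
STORE_FAST r → r=64
LOAD_FAST i → push 2
LOAD_CONST → push 1
BINARY_OP + → 2 + 1 = 3
STORE_FAST i → i=3
LOAD_FAST i → push 3
LOAD_CONST → push 3
COMPARE_OP bool(<) → 3 vs 3 = False
POP_JUMP_IF_FALSE → pop False; jump
LOAD_FAST r → push 64
RETURN_VALUE → return 64.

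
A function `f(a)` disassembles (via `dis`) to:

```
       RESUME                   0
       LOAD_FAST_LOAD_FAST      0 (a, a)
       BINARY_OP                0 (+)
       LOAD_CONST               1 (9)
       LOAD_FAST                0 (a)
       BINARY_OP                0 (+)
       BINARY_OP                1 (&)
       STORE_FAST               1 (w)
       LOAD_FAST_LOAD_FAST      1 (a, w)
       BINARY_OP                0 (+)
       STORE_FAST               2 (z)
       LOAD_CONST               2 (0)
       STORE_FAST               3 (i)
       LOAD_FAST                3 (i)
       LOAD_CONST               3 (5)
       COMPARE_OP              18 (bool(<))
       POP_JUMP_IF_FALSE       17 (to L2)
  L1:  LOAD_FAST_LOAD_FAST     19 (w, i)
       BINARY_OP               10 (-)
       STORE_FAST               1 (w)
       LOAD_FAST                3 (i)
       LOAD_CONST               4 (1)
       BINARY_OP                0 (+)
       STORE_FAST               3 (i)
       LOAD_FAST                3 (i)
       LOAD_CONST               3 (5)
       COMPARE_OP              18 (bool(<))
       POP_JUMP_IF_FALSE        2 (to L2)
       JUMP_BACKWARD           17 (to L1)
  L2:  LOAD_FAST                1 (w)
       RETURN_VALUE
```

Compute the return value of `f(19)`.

-6

LOAD_FAST_LOAD_FAST a,a → push 19,19
BINARY_OP + → 19 + 19 = 38
LOAD_CONST → push 9
LOAD_FAST a → push 19
BINARY_OP + → 9 + 19 = 28
BINARY_OP & → 38 & 28 = 4
STORE_FAST w → w=4
LOAD_FAST_LOAD_FAST a,w → push 19,4
BINARY_OP + → 19 + 4 = 23
STORE_FAST z → z=23
LOAD_CONST → push 0
STORE_FAST i → i=0
LOAD_FAST i → push 0
LOAD_CONST → push 5
COMPARE_OP bool(<) → 0 vs 5 = True
POP_JUMP_IF_FALSE → pop True; no jump
LOAD_FAST_LOAD_FAST w,i → push 4,0
BINARY_OP - → 4 - 0 = 4
STORE_FAST w → w=4
LOAD_FAST i → push 0
LOAD_CONST → push 1
BINARY_OP + → 0 + 1 = 1
STORE_FAST i → i=1
LOAD_FAST i → push 1
LOAD_CONST → push 5
COMPARE_OP bool(<) → 1 vs 5 = True
POP_JUMP_IF_FALSE → pop True; no jump
LOAD_FAST_LOAD_FAST w,i → push 4,1
BINARY_OP - → 4 - 1 = 3
STORE_FAST w → w=3
LOAD_FAST i → push 1
LOAD_CONST → push 1
BINARY_OP + → 1 + 1 = 2
STORE_FAST i → i=2
LOAD_FAST i → push 2
LOAD_CONST → push 5
COMPARE_OP bool(<) → 2 vs 5 = True
POP_JUMP_IF_FALSE → pop True; no jump
LOAD_FAST_LOAD_FAST w,i → push 3,2
BINARY_OP - → 3 - 2 = 1
STORE_FAST w → w=1
LOAD_FAST i → push 2
LOAD_CONST → push 1
BINARY_OP + → 2 + 1 = 3
STORE_FAST i → i=3
LOAD_FAST i → push 3
LOAD_CONST → push 5
COMPARE_OP bool(<) → 3 vs 5 = True
POP_JUMP_IF_FALSE → pop True; no jump
LOAD_FAST_LOAD_FAST w,i → push 1,3
BINARY_OP - → 1 - 3 = -2
STORE_FAST w → w=-2
LOAD_FAST i → push 3
LOAD_CONST → push 1
BINARY_OP + → 3 + 1 = 4
STORE_FAST i → i=4
LOAD_FAST i → push 4
LOAD_CONST → push 5
COMPARE_OP bool(<) → 4 vs 5 = True
POP_JUMP_IF_FALSE → pop True; no jump
LOAD_FAST_LOAD_FAST w,i → push -2,4
BINARY_OP - → -2 - 4 = -6
STORE_FAST w → w=-6
LOAD_FAST i → push 4
LOAD_CONST → push 1
BINARY_OP + → 4 + 1 = 5
STORE_FAST i → i=5
LOAD_FAST i → push 5
LOAD_CONST → push 5
COMPARE_OP bool(<) → 5 vs 5 = False
POP_JUMP_IF_FALSE → pop False; jump
LOAD_FAST w → push -6
RETURN_VALUE → return -6.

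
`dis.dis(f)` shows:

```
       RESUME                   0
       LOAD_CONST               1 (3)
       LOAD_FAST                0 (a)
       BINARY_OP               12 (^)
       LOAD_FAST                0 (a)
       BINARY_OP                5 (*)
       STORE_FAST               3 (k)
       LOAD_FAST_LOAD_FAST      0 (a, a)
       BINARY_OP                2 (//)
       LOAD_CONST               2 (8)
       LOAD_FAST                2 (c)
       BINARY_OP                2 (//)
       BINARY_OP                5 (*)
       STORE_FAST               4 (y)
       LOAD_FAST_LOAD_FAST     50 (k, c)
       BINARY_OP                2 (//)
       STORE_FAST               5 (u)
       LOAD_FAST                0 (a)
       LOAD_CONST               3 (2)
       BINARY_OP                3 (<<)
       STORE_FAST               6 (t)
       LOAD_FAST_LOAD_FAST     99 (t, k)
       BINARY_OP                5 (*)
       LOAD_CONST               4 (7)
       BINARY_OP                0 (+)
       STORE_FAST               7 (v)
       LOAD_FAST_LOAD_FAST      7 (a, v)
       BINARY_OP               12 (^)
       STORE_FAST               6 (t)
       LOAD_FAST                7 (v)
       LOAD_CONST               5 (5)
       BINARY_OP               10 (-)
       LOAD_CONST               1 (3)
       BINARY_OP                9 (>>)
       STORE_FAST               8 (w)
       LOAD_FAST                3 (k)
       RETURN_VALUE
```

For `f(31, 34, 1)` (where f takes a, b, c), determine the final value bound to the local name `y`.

LOAD_CONST → push 3. Stack: [3]
LOAD_FAST a → push 31. Stack: [3, 31]
BINARY_OP ^ → 3 ^ 31 = 28. Stack: [28]
LOAD_FAST a → push 31. Stack: [28, 31]
BINARY_OP * → 28 * 31 = 868. Stack: [868]
STORE_FAST k → k=868. Stack: []
LOAD_FAST_LOAD_FAST a,a → push 31,31. Stack: [31, 31]
BINARY_OP // → 31 // 31 = 1. Stack: [1]
LOAD_CONST → push 8. Stack: [1, 8]
LOAD_FAST c → push 1. Stack: [1, 8, 1]
BINARY_OP // → 8 // 1 = 8. Stack: [1, 8]
BINARY_OP * → 1 * 8 = 8. Stack: [8]
STORE_FAST y → y=8. Stack: []
LOAD_FAST_LOAD_FAST k,c → push 868,1. Stack: [868, 1]
BINARY_OP // → 868 // 1 = 868. Stack: [868]
STORE_FAST u → u=868. Stack: []
LOAD_FAST a → push 31. Stack: [31]
LOAD_CONST → push 2. Stack: [31, 2]
BINARY_OP << → 31 << 2 = 124. Stack: [124]
STORE_FAST t → t=124. Stack: []
LOAD_FAST_LOAD_FAST t,k → push 124,868. Stack: [124, 868]
BINARY_OP * → 124 * 868 = 107632. Stack: [107632]
LOAD_CONST → push 7. Stack: [107632, 7]
BINARY_OP + → 107632 + 7 = 107639. Stack: [107639]
STORE_FAST v → v=107639. Stack: []
LOAD_FAST_LOAD_FAST a,v → push 31,107639. Stack: [31, 107639]
BINARY_OP ^ → 31 ^ 107639 = 107624. Stack: [107624]
STORE_FAST t → t=107624. Stack: []
LOAD_FAST v → push 107639. Stack: [107639]
LOAD_CONST → push 5. Stack: [107639, 5]
BINARY_OP - → 107639 - 5 = 107634. Stack: [107634]
LOAD_CONST → push 3. Stack: [107634, 3]
BINARY_OP >> → 107634 >> 3 = 13454. Stack: [13454]
STORE_FAST w → w=13454. Stack: []
LOAD_FAST k → push 868. Stack: [868]
RETURN_VALUE → return 868.

8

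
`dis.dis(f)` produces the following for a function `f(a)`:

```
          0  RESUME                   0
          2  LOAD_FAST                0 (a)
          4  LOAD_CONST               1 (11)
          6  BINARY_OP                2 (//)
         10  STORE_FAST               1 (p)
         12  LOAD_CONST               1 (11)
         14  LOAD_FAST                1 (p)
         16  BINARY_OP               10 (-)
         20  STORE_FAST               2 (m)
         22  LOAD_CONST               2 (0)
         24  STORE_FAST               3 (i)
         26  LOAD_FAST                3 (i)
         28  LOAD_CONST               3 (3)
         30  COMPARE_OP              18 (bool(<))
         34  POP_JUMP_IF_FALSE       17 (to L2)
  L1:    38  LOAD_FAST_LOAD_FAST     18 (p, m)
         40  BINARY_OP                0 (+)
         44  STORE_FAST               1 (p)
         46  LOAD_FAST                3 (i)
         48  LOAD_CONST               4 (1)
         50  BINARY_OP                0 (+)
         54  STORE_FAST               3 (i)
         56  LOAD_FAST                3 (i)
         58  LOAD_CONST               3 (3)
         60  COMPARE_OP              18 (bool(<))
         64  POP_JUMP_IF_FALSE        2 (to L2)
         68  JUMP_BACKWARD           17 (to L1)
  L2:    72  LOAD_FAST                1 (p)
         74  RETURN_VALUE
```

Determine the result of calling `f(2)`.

33

LOAD_FAST a → push 2. Stack: [2]
LOAD_CONST → push 11. Stack: [2, 11]
BINARY_OP // → 2 // 11 = 0. Stack: [0]
STORE_FAST p → p=0. Stack: []
LOAD_CONST → push 11. Stack: [11]
LOAD_FAST p → push 0. Stack: [11, 0]
BINARY_OP - → 11 - 0 = 11. Stack: [11]
STORE_FAST m → m=11. Stack: []
LOAD_CONST → push 0. Stack: [0]
STORE_FAST i → i=0. Stack: []
LOAD_FAST i → push 0. Stack: [0]
LOAD_CONST → push 3. Stack: [0, 3]
COMPARE_OP bool(<) → 0 vs 3 = True. Stack: [True]
POP_JUMP_IF_FALSE → pop True; no jump. Stack: []
LOAD_FAST_LOAD_FAST p,m → push 0,11. Stack: [0, 11]
BINARY_OP + → 0 + 11 = 11. Stack: [11]
STORE_FAST p → p=11. Stack: []
LOAD_FAST i → push 0. Stack: [0]
LOAD_CONST → push 1. Stack: [0, 1]
BINARY_OP + → 0 + 1 = 1. Stack: [1]
STORE_FAST i → i=1. Stack: []
LOAD_FAST i → push 1. Stack: [1]
LOAD_CONST → push 3. Stack: [1, 3]
COMPARE_OP bool(<) → 1 vs 3 = True. Stack: [True]
POP_JUMP_IF_FALSE → pop True; no jump. Stack: []
LOAD_FAST_LOAD_FAST p,m → push 11,11. Stack: [11, 11]
BINARY_OP + → 11 + 11 = 22. Stack: [22]
STORE_FAST p → p=22. Stack: []
LOAD_FAST i → push 1. Stack: [1]
LOAD_CONST → push 1. Stack: [1, 1]
BINARY_OP + → 1 + 1 = 2. Stack: [2]
STORE_FAST i → i=2. Stack: []
LOAD_FAST i → push 2. Stack: [2]
LOAD_CONST → push 3. Stack: [2, 3]
COMPARE_OP bool(<) → 2 vs 3 = True. Stack: [True]
POP_JUMP_IF_FALSE → pop True; no jump. Stack: []
LOAD_FAST_LOAD_FAST p,m → push 22,11. Stack: [22, 11]
BINARY_OP + → 22 + 11 = 33. Stack: [33]
STORE_FAST p → p=33. Stack: []
LOAD_FAST i → push 2. Stack: [2]
LOAD_CONST → push 1. Stack: [2, 1]
BINARY_OP + → 2 + 1 = 3. Stack: [3]
STORE_FAST i → i=3. Stack: []
LOAD_FAST i → push 3. Stack: [3]
LOAD_CONST → push 3. Stack: [3, 3]
COMPARE_OP bool(<) → 3 vs 3 = False. Stack: [False]
POP_JUMP_IF_FALSE → pop False; jump. Stack: []
LOAD_FAST p → push 33. Stack: [33]
RETURN_VALUE → return 33.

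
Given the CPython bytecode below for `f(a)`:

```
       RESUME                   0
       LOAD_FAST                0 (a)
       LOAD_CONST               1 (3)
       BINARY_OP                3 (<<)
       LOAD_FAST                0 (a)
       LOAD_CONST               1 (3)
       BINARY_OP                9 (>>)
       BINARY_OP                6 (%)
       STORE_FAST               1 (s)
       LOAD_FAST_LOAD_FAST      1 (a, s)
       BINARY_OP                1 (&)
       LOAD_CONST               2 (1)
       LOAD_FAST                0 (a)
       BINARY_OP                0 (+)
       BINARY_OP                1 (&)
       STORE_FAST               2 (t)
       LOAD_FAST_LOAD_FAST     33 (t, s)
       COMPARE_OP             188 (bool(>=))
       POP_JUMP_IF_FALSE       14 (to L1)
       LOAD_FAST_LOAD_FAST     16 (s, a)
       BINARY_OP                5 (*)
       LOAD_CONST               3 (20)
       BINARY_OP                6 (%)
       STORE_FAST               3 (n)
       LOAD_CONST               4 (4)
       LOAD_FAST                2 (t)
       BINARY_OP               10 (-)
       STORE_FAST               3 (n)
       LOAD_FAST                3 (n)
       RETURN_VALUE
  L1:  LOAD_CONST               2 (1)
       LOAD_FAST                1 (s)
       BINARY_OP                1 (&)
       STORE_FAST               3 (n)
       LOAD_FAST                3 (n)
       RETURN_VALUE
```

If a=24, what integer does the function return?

4

LOAD_FAST a → push 24. Stack: [24]
LOAD_CONST → push 3. Stack: [24, 3]
BINARY_OP << → 24 << 3 = 192. Stack: [192]
LOAD_FAST a → push 24. Stack: [192, 24]
LOAD_CONST → push 3. Stack: [192, 24, 3]
BINARY_OP >> → 24 >> 3 = 3. Stack: [192, 3]
BINARY_OP % → 192 % 3 = 0. Stack: [0]
STORE_FAST s → s=0. Stack: []
LOAD_FAST_LOAD_FAST a,s → push 24,0. Stack: [24, 0]
BINARY_OP & → 24 & 0 = 0. Stack: [0]
LOAD_CONST → push 1. Stack: [0, 1]
LOAD_FAST a → push 24. Stack: [0, 1, 24]
BINARY_OP + → 1 + 24 = 25. Stack: [0, 25]
BINARY_OP & → 0 & 25 = 0. Stack: [0]
STORE_FAST t → t=0. Stack: []
LOAD_FAST_LOAD_FAST t,s → push 0,0. Stack: [0, 0]
COMPARE_OP bool(>=) → 0 vs 0 = True. Stack: [True]
POP_JUMP_IF_FALSE → pop True; no jump. Stack: []
LOAD_FAST_LOAD_FAST s,a → push 0,24. Stack: [0, 24]
BINARY_OP * → 0 * 24 = 0. Stack: [0]
LOAD_CONST → push 20. Stack: [0, 20]
BINARY_OP % → 0 % 20 = 0. Stack: [0]
STORE_FAST n → n=0. Stack: []
LOAD_CONST → push 4. Stack: [4]
LOAD_FAST t → push 0. Stack: [4, 0]
BINARY_OP - → 4 - 0 = 4. Stack: [4]
STORE_FAST n → n=4. Stack: []
LOAD_FAST n → push 4. Stack: [4]
RETURN_VALUE → return 4.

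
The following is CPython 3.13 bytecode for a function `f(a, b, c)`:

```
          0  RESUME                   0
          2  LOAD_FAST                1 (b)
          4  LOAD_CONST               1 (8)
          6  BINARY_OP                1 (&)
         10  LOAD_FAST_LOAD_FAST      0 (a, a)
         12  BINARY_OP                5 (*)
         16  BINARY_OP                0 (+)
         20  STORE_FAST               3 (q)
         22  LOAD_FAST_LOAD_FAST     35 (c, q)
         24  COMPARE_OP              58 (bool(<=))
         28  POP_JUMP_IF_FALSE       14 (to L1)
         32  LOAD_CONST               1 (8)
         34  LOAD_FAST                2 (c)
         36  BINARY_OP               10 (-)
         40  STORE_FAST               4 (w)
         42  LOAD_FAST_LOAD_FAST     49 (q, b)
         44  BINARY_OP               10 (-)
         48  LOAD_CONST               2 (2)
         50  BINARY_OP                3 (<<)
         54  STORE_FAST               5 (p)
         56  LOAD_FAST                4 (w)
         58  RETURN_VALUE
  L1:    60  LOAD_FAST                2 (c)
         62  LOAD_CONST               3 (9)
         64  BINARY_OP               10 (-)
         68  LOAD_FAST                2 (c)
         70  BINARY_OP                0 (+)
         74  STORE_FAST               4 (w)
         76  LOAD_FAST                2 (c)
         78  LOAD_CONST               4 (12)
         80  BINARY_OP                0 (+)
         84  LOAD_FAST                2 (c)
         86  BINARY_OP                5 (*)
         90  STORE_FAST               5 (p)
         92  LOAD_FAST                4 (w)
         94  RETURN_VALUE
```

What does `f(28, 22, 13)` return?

LOAD_FAST b → push 22. Stack: [22]
LOAD_CONST → push 8. Stack: [22, 8]
BINARY_OP & → 22 & 8 = 0. Stack: [0]
LOAD_FAST_LOAD_FAST a,a → push 28,28. Stack: [0, 28, 28]
BINARY_OP * → 28 * 28 = 784. Stack: [0, 784]
BINARY_OP + → 0 + 784 = 784. Stack: [784]
STORE_FAST q → q=784. Stack: []
LOAD_FAST_LOAD_FAST c,q → push 13,784. Stack: [13, 784]
COMPARE_OP bool(<=) → 13 vs 784 = True. Stack: [True]
POP_JUMP_IF_FALSE → pop True; no jump. Stack: []
LOAD_CONST → push 8. Stack: [8]
LOAD_FAST c → push 13. Stack: [8, 13]
BINARY_OP - → 8 - 13 = -5. Stack: [-5]
STORE_FAST w → w=-5. Stack: []
LOAD_FAST_LOAD_FAST q,b → push 784,22. Stack: [784, 22]
BINARY_OP - → 784 - 22 = 762. Stack: [762]
LOAD_CONST → push 2. Stack: [762, 2]
BINARY_OP << → 762 << 2 = 3048. Stack: [3048]
STORE_FAST p → p=3048. Stack: []
LOAD_FAST w → push -5. Stack: [-5]
RETURN_VALUE → return -5.

-5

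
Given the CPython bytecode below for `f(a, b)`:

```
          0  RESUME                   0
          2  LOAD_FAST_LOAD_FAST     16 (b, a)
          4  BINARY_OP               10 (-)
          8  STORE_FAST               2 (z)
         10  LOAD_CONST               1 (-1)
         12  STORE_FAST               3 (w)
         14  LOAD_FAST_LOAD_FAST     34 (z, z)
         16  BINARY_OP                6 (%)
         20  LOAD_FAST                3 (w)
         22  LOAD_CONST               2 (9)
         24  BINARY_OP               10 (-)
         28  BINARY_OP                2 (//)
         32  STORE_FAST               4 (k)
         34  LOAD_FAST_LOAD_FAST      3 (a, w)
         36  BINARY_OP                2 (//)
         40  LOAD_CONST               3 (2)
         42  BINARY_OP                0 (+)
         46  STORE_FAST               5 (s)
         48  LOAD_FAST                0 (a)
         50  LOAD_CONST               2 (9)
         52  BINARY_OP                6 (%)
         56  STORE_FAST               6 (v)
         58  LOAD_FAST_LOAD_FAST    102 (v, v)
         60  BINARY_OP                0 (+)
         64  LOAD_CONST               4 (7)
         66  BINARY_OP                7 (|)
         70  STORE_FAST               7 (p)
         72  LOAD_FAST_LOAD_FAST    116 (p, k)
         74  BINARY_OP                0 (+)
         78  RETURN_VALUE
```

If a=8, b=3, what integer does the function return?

23

LOAD_FAST_LOAD_FAST b,a → push 3,8. Stack: [3, 8]
BINARY_OP - → 3 - 8 = -5. Stack: [-5]
STORE_FAST z → z=-5. Stack: []
LOAD_CONST → push -1. Stack: [-1]
STORE_FAST w → w=-1. Stack: []
LOAD_FAST_LOAD_FAST z,z → push -5,-5. Stack: [-5, -5]
BINARY_OP % → -5 % -5 = 0. Stack: [0]
LOAD_FAST w → push -1. Stack: [0, -1]
LOAD_CONST → push 9. Stack: [0, -1, 9]
BINARY_OP - → -1 - 9 = -10. Stack: [0, -10]
BINARY_OP // → 0 // -10 = 0. Stack: [0]
STORE_FAST k → k=0. Stack: []
LOAD_FAST_LOAD_FAST a,w → push 8,-1. Stack: [8, -1]
BINARY_OP // → 8 // -1 = -8. Stack: [-8]
LOAD_CONST → push 2. Stack: [-8, 2]
BINARY_OP + → -8 + 2 = -6. Stack: [-6]
STORE_FAST s → s=-6. Stack: []
LOAD_FAST a → push 8. Stack: [8]
LOAD_CONST → push 9. Stack: [8, 9]
BINARY_OP % → 8 % 9 = 8. Stack: [8]
STORE_FAST v → v=8. Stack: []
LOAD_FAST_LOAD_FAST v,v → push 8,8. Stack: [8, 8]
BINARY_OP + → 8 + 8 = 16. Stack: [16]
LOAD_CONST → push 7. Stack: [16, 7]
BINARY_OP | → 16 | 7 = 23. Stack: [23]
STORE_FAST p → p=23. Stack: []
LOAD_FAST_LOAD_FAST p,k → push 23,0. Stack: [23, 0]
BINARY_OP + → 23 + 0 = 23. Stack: [23]
RETURN_VALUE → return 23.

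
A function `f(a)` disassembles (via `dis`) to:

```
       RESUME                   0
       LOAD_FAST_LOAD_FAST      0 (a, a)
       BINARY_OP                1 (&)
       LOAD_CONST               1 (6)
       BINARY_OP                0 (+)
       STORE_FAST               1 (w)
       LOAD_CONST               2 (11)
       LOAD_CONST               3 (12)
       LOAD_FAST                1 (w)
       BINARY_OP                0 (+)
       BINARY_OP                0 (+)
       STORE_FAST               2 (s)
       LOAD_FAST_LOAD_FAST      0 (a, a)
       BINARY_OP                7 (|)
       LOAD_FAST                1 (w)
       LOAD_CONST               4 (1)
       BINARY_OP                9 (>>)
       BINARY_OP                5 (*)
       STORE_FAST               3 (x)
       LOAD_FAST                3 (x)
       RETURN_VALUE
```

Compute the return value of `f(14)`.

140

LOAD_FAST_LOAD_FAST a,a → push 14,14. Stack: [14, 14]
BINARY_OP & → 14 & 14 = 14. Stack: [14]
LOAD_CONST → push 6. Stack: [14, 6]
BINARY_OP + → 14 + 6 = 20. Stack: [20]
STORE_FAST w → w=20. Stack: []
LOAD_CONST → push 11. Stack: [11]
LOAD_CONST → push 12. Stack: [11, 12]
LOAD_FAST w → push 20. Stack: [11, 12, 20]
BINARY_OP + → 12 + 20 = 32. Stack: [11, 32]
BINARY_OP + → 11 + 32 = 43. Stack: [43]
STORE_FAST s → s=43. Stack: []
LOAD_FAST_LOAD_FAST a,a → push 14,14. Stack: [14, 14]
BINARY_OP | → 14 | 14 = 14. Stack: [14]
LOAD_FAST w → push 20. Stack: [14, 20]
LOAD_CONST → push 1. Stack: [14, 20, 1]
BINARY_OP >> → 20 >> 1 = 10. Stack: [14, 10]
BINARY_OP * → 14 * 10 = 140. Stack: [140]
STORE_FAST x → x=140. Stack: []
LOAD_FAST x → push 140. Stack: [140]
RETURN_VALUE → return 140.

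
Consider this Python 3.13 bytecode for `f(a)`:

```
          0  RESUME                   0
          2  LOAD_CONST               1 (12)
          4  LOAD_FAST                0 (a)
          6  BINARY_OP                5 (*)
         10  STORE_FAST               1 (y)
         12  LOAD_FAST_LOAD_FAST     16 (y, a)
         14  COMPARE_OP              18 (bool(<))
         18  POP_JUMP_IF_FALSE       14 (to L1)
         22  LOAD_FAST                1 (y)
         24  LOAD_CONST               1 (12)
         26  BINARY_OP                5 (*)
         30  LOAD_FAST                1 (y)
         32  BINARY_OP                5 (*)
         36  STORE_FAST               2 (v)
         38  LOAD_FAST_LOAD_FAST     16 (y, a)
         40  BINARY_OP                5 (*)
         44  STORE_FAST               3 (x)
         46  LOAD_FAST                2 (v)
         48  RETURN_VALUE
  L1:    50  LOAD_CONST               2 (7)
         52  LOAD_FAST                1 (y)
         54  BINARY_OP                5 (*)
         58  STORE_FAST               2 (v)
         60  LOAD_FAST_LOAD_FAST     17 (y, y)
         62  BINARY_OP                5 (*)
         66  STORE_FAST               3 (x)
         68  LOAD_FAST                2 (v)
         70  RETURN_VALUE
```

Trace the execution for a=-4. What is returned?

27648

LOAD_CONST → push 12. Stack: [12]
LOAD_FAST a → push -4. Stack: [12, -4]
BINARY_OP * → 12 * -4 = -48. Stack: [-48]
STORE_FAST y → y=-48. Stack: []
LOAD_FAST_LOAD_FAST y,a → push -48,-4. Stack: [-48, -4]
COMPARE_OP bool(<) → -48 vs -4 = True. Stack: [True]
POP_JUMP_IF_FALSE → pop True; no jump. Stack: []
LOAD_FAST y → push -48. Stack: [-48]
LOAD_CONST → push 12. Stack: [-48, 12]
BINARY_OP * → -48 * 12 = -576. Stack: [-576]
LOAD_FAST y → push -48. Stack: [-576, -48]
BINARY_OP * → -576 * -48 = 27648. Stack: [27648]
STORE_FAST v → v=27648. Stack: []
LOAD_FAST_LOAD_FAST y,a → push -48,-4. Stack: [-48, -4]
BINARY_OP * → -48 * -4 = 192. Stack: [192]
STORE_FAST x → x=192. Stack: []
LOAD_FAST v → push 27648. Stack: [27648]
RETURN_VALUE → return 27648.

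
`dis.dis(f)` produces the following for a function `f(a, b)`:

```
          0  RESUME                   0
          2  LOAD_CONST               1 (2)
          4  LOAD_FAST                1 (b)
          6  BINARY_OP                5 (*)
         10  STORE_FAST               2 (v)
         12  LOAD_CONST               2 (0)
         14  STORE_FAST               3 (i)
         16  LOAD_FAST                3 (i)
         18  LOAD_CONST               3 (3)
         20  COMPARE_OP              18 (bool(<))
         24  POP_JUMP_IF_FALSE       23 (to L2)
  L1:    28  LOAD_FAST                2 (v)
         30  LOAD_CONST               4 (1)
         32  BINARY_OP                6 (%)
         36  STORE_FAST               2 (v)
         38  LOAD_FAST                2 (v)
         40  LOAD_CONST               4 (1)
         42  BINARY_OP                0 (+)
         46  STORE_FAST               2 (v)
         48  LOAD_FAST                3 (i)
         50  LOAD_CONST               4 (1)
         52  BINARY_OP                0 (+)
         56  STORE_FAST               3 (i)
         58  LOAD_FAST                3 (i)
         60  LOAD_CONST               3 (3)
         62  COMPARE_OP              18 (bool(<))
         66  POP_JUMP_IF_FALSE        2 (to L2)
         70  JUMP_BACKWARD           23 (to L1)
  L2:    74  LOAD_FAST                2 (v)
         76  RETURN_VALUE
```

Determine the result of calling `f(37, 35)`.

1

LOAD_CONST → push 2. Stack: [2]
LOAD_FAST b → push 35. Stack: [2, 35]
BINARY_OP * → 2 * 35 = 70. Stack: [70]
STORE_FAST v → v=70. Stack: []
LOAD_CONST → push 0. Stack: [0]
STORE_FAST i → i=0. Stack: []
LOAD_FAST i → push 0. Stack: [0]
LOAD_CONST → push 3. Stack: [0, 3]
COMPARE_OP bool(<) → 0 vs 3 = True. Stack: [True]
POP_JUMP_IF_FALSE → pop True; no jump. Stack: []
LOAD_FAST v → push 70. Stack: [70]
LOAD_CONST → push 1. Stack: [70, 1]
BINARY_OP % → 70 % 1 = 0. Stack: [0]
STORE_FAST v → v=0. Stack: []
LOAD_FAST v → push 0. Stack: [0]
LOAD_CONST → push 1. Stack: [0, 1]
BINARY_OP + → 0 + 1 = 1. Stack: [1]
STORE_FAST v → v=1. Stack: []
LOAD_FAST i → push 0. Stack: [0]
LOAD_CONST → push 1. Stack: [0, 1]
BINARY_OP + → 0 + 1 = 1. Stack: [1]
STORE_FAST i → i=1. Stack: []
LOAD_FAST i → push 1. Stack: [1]
LOAD_CONST → push 3. Stack: [1, 3]
COMPARE_OP bool(<) → 1 vs 3 = True. Stack: [True]
POP_JUMP_IF_FALSE → pop True; no jump. Stack: []
LOAD_FAST v → push 1. Stack: [1]
LOAD_CONST → push 1. Stack: [1, 1]
BINARY_OP % → 1 % 1 = 0. Stack: [0]
STORE_FAST v → v=0. Stack: []
LOAD_FAST v → push 0. Stack: [0]
LOAD_CONST → push 1. Stack: [0, 1]
BINARY_OP + → 0 + 1 = 1. Stack: [1]
STORE_FAST v → v=1. Stack: []
LOAD_FAST i → push 1. Stack: [1]
LOAD_CONST → push 1. Stack: [1, 1]
BINARY_OP + → 1 + 1 = 2. Stack: [2]
STORE_FAST i → i=2. Stack: []
LOAD_FAST i → push 2. Stack: [2]
LOAD_CONST → push 3. Stack: [2, 3]
COMPARE_OP bool(<) → 2 vs 3 = True. Stack: [True]
POP_JUMP_IF_FALSE → pop True; no jump. Stack: []
LOAD_FAST v → push 1. Stack: [1]
LOAD_CONST → push 1. Stack: [1, 1]
BINARY_OP % → 1 % 1 = 0. Stack: [0]
STORE_FAST v → v=0. Stack: []
LOAD_FAST v → push 0. Stack: [0]
LOAD_CONST → push 1. Stack: [0, 1]
BINARY_OP + → 0 + 1 = 1. Stack: [1]
STORE_FAST v → v=1. Stack: []
LOAD_FAST i → push 2. Stack: [2]
LOAD_CONST → push 1. Stack: [2, 1]
BINARY_OP + → 2 + 1 = 3. Stack: [3]
STORE_FAST i → i=3. Stack: []
LOAD_FAST i → push 3. Stack: [3]
LOAD_CONST → push 3. Stack: [3, 3]
COMPARE_OP bool(<) → 3 vs 3 = False. Stack: [False]
POP_JUMP_IF_FALSE → pop False; jump. Stack: []
LOAD_FAST v → push 1. Stack: [1]
RETURN_VALUE → return 1.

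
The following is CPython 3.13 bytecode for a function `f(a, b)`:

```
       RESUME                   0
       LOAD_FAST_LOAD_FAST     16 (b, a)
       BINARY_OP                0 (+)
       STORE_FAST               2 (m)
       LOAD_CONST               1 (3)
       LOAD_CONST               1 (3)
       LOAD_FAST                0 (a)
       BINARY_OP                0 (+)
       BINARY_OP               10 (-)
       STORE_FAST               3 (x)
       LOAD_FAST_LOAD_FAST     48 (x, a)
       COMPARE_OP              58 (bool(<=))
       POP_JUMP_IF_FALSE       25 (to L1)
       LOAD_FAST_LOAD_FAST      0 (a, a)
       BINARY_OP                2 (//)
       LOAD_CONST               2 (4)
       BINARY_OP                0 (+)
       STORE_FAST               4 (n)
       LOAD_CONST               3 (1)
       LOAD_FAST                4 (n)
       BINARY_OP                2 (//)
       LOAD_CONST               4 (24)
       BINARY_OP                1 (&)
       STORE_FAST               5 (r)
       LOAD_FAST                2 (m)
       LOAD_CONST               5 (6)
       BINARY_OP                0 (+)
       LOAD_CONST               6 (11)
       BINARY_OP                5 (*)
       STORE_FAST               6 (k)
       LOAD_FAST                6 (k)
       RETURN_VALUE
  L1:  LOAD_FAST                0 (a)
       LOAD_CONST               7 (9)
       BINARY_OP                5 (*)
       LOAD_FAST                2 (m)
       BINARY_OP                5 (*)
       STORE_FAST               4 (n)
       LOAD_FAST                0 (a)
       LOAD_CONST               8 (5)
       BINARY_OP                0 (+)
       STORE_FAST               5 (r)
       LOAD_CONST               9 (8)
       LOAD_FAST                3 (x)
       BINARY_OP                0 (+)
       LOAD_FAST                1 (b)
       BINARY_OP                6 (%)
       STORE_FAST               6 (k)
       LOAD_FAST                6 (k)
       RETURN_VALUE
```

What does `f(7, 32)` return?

495

LOAD_FAST_LOAD_FAST b,a → push 32,7. Stack: [32, 7]
BINARY_OP + → 32 + 7 = 39. Stack: [39]
STORE_FAST m → m=39. Stack: []
LOAD_CONST → push 3. Stack: [3]
LOAD_CONST → push 3. Stack: [3, 3]
LOAD_FAST a → push 7. Stack: [3, 3, 7]
BINARY_OP + → 3 + 7 = 10. Stack: [3, 10]
BINARY_OP - → 3 - 10 = -7. Stack: [-7]
STORE_FAST x → x=-7. Stack: []
LOAD_FAST_LOAD_FAST x,a → push -7,7. Stack: [-7, 7]
COMPARE_OP bool(<=) → -7 vs 7 = True. Stack: [True]
POP_JUMP_IF_FALSE → pop True; no jump. Stack: []
LOAD_FAST_LOAD_FAST a,a → push 7,7. Stack: [7, 7]
BINARY_OP // → 7 // 7 = 1. Stack: [1]
LOAD_CONST → push 4. Stack: [1, 4]
BINARY_OP + → 1 + 4 = 5. Stack: [5]
STORE_FAST n → n=5. Stack: []
LOAD_CONST → push 1. Stack: [1]
LOAD_FAST n → push 5. Stack: [1, 5]
BINARY_OP // → 1 // 5 = 0. Stack: [0]
LOAD_CONST → push 24. Stack: [0, 24]
BINARY_OP & → 0 & 24 = 0. Stack: [0]
STORE_FAST r → r=0. Stack: []
LOAD_FAST m → push 39. Stack: [39]
LOAD_CONST → push 6. Stack: [39, 6]
BINARY_OP + → 39 + 6 = 45. Stack: [45]
LOAD_CONST → push 11. Stack: [45, 11]
BINARY_OP * → 45 * 11 = 495. Stack: [495]
STORE_FAST k → k=495. Stack: []
LOAD_FAST k → push 495. Stack: [495]
RETURN_VALUE → return 495.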